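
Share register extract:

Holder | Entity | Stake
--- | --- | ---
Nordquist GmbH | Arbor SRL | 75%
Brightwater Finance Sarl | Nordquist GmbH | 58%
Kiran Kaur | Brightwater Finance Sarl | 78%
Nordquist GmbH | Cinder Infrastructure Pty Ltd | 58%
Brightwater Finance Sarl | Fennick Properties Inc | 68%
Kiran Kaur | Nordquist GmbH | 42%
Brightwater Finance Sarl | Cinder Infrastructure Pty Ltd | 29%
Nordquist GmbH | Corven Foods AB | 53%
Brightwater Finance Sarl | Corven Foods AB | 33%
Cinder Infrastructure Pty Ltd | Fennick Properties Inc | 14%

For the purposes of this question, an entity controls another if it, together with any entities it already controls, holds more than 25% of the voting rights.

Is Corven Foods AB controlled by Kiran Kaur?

Yes

Kiran holds 78% of Brightwater, so Kiran controls Brightwater.
Kiran and Brightwater together hold 42% + 58% = 100% of Nordquist, so Kiran controls Nordquist.
Brightwater and Nordquist together hold 33% + 53% = 86% of Corven, so Kiran controls Corven.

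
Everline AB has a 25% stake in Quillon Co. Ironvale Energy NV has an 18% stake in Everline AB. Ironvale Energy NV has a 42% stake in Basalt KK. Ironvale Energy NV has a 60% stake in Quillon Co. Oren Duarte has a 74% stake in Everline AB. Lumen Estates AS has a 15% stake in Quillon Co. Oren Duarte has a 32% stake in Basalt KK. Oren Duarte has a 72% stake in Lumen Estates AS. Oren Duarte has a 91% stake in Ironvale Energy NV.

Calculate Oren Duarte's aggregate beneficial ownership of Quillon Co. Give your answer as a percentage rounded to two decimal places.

Oren reaches Quillon along 4 paths.
Via Lumen: 72% × 15% = 10.8%.
Via Ironvale: 91% × 60% = 54.6%.
Via Ironvale → Everline: 91% × 18% × 25% = 4.095%.
Via Everline: 74% × 25% = 18.5%.
Total: 10.8% + 54.6% + 4.095% + 18.5% = 87.995%.
Rounded: 88.00%.

88.00%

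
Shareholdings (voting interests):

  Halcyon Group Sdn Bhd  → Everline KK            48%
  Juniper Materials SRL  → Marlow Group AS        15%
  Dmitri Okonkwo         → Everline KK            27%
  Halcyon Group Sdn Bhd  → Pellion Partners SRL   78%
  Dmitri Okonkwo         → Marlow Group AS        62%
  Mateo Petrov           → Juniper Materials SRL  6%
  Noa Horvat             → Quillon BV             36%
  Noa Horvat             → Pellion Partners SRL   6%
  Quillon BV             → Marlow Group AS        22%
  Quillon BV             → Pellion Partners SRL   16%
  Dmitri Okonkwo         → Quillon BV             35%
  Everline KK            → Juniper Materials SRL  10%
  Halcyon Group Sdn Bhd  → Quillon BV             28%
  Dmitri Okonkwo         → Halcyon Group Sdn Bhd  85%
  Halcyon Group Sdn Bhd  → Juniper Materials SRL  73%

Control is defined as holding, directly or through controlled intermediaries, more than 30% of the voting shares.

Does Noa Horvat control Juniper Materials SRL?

Noa holds 36% of Quillon, so Noa controls Quillon.
Neither Noa nor any entity Noa controls holds any voting interest in Juniper.
So Noa does not control Juniper.

No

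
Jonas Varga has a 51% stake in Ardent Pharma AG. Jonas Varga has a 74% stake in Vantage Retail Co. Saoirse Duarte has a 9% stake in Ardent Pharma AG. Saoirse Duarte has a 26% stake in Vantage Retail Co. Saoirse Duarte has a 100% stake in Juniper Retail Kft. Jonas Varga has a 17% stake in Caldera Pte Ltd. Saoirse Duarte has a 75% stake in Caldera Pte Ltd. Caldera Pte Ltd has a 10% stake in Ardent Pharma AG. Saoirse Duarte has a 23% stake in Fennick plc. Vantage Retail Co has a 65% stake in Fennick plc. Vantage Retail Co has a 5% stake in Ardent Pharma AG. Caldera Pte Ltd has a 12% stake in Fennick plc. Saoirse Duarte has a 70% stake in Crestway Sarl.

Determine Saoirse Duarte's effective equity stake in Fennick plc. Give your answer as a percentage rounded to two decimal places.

Saoirse reaches Fennick along 3 paths.
Direct stake: 23% = 23%.
Via Caldera: 75% × 12% = 9%.
Via Vantage: 26% × 65% = 16.9%.
Total: 23% + 9% + 16.9% = 48.9%.
Rounded: 48.90%.

48.90%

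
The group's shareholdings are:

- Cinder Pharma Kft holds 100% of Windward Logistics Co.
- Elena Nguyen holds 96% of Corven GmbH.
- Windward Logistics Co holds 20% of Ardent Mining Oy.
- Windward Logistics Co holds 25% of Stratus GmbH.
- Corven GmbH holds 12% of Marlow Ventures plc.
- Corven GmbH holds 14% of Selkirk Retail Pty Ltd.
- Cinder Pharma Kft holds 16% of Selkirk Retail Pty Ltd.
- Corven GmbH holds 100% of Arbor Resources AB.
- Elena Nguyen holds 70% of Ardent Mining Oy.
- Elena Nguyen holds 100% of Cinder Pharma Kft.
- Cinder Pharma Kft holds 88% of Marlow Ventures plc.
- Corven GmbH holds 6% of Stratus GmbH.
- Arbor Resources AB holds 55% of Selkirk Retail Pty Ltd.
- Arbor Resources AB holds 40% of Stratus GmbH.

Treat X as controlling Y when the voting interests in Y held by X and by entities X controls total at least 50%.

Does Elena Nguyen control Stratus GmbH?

Yes

Elena holds 100% of Cinder, so Elena controls Cinder.
Cinder holds 100% of Windward, so Elena controls Windward.
Elena holds 96% of Corven, so Elena controls Corven.
Corven holds 100% of Arbor, so Elena controls Arbor.
Corven and Arbor and Windward together hold 6% + 40% + 25% = 71% of Stratus, so Elena controls Stratus.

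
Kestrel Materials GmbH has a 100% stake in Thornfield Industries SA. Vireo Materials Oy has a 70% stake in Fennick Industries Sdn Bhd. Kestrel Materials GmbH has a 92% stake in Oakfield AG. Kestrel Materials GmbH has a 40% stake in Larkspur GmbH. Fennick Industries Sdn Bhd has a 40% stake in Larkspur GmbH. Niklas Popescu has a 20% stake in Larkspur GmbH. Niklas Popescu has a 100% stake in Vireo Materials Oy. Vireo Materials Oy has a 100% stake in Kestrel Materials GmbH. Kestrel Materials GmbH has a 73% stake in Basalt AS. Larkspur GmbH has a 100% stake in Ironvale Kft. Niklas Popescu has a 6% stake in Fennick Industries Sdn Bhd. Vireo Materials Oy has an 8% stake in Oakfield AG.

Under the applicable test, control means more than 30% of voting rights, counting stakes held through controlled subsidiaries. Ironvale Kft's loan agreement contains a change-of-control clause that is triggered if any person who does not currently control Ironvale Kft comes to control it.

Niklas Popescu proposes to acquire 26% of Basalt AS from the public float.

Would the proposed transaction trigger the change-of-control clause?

No

The purchase changes only Niklas's holdings, so Niklas is the only person who could newly come to control Ironvale.
Niklas holds 100% of Vireo, so Niklas controls Vireo.
Niklas and Vireo together hold 6% + 70% = 76% of Fennick, so Niklas controls Fennick.
Vireo holds 100% of Kestrel, so Niklas controls Kestrel.
Kestrel and Niklas and Fennick together hold 40% + 20% + 40% = 100% of Larkspur, so Niklas controls Larkspur.
Larkspur holds 100% of Ironvale, so Niklas controls Ironvale.
So Niklas already controls Ironvale before the transaction.
After the purchase, Niklas holds 26% of Basalt directly.
Niklas controlled Ironvale already, so this is not a new person acquiring control; every other person's position is unchanged or reduced.
No new person acquires control, so the clause is not triggered.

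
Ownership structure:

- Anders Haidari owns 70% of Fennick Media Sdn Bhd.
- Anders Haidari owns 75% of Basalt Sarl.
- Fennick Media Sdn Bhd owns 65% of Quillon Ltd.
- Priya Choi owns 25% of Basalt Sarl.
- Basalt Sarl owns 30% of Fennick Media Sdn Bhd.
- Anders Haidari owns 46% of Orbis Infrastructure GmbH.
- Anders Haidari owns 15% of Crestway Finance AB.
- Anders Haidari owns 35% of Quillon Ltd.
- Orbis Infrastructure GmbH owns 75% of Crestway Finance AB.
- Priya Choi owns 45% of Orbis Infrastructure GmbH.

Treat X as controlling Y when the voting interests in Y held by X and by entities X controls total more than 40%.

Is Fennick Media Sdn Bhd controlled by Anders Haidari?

Anders holds 75% of Basalt, so Anders controls Basalt.
Basalt and Anders together hold 30% + 70% = 100% of Fennick, so Anders controls Fennick.

Yes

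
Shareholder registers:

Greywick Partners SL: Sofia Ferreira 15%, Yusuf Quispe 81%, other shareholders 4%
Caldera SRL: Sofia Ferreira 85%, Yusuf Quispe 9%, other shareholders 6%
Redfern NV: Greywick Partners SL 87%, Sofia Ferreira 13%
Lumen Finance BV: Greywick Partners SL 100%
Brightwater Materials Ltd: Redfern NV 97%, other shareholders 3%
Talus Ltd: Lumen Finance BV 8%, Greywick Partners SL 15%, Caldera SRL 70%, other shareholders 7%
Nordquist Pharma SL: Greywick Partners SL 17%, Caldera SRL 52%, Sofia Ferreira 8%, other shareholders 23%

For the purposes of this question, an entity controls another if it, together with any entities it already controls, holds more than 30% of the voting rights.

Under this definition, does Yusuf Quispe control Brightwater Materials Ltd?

Yes

Yusuf holds 81% of Greywick, so Yusuf controls Greywick.
Greywick holds 87% of Redfern, so Yusuf controls Redfern.
Redfern holds 97% of Brightwater, so Yusuf controls Brightwater.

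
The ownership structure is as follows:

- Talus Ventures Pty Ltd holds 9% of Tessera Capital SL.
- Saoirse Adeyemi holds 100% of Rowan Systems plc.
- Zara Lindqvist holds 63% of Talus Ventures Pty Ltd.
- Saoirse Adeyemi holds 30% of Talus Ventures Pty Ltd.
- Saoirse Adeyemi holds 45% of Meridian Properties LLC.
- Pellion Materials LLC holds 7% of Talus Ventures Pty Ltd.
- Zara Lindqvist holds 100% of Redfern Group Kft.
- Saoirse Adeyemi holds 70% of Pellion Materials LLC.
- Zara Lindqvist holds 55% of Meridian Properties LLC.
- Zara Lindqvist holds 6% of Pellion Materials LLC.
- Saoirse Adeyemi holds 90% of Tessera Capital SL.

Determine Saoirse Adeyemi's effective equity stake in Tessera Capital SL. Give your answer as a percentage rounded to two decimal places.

93.14%

Saoirse reaches Tessera along 3 paths.
Direct stake: 90% = 90%.
Via Pellion → Talus: 70% × 7% × 9% = 0.441%.
Via Talus: 30% × 9% = 2.7%.
Total: 90% + 0.441% + 2.7% = 93.141%.
Rounded: 93.14%.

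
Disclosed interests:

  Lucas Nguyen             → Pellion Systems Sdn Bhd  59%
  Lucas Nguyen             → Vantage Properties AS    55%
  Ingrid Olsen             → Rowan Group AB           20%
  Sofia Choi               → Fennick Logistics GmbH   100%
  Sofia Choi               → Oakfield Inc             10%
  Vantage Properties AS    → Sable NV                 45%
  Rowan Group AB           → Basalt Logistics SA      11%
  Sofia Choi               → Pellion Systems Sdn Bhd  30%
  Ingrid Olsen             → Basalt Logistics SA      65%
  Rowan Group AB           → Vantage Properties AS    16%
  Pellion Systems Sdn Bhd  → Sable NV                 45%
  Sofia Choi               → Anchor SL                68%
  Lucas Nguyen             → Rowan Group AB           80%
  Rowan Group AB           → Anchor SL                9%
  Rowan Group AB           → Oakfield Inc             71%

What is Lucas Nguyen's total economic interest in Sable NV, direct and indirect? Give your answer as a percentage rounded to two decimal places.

Lucas reaches Sable along 3 paths.
Via Rowan → Vantage: 80% × 16% × 45% = 5.76%.
Via Vantage: 55% × 45% = 24.75%.
Via Pellion: 59% × 45% = 26.55%.
Total: 5.76% + 24.75% + 26.55% = 57.06%.

57.06%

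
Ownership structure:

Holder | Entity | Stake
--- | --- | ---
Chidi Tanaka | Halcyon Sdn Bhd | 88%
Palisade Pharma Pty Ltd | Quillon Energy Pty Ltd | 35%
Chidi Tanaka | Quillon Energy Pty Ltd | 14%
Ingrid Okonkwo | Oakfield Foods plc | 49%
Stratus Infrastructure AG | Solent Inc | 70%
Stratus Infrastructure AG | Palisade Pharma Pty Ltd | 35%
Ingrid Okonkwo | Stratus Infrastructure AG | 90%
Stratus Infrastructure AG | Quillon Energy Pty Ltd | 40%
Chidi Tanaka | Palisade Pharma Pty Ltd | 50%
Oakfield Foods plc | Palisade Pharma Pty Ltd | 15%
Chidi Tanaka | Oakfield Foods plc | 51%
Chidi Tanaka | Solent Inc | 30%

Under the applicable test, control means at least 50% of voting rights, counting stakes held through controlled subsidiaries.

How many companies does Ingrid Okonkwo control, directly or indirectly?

Ingrid holds 90% of Stratus, so Ingrid controls Stratus.
Stratus holds 70% of Solent, so Ingrid controls Solent.
No other company's threshold is met.
Ingrid controls 2 companies.

2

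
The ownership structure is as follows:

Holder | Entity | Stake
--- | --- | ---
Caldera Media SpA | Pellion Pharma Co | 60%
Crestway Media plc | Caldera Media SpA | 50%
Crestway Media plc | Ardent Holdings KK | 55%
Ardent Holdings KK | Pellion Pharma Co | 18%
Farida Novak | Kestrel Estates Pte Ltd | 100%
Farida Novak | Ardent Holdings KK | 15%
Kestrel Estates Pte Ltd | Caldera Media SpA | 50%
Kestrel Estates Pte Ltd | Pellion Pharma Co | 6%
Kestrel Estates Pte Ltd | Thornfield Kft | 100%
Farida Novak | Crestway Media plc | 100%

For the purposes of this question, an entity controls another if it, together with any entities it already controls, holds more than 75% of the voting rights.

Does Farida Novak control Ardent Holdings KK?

Farida holds 100% of Kestrel, so Farida controls Kestrel.
Farida holds 100% of Crestway, so Farida controls Crestway.
Kestrel and Crestway together hold 50% + 50% = 100% of Caldera, so Farida controls Caldera.
Kestrel holds 100% of Thornfield, so Farida controls Thornfield.
In Ardent, Farida's side holds only 55% + 15% = 70%, not > 75%.
So Farida does not control Ardent.

No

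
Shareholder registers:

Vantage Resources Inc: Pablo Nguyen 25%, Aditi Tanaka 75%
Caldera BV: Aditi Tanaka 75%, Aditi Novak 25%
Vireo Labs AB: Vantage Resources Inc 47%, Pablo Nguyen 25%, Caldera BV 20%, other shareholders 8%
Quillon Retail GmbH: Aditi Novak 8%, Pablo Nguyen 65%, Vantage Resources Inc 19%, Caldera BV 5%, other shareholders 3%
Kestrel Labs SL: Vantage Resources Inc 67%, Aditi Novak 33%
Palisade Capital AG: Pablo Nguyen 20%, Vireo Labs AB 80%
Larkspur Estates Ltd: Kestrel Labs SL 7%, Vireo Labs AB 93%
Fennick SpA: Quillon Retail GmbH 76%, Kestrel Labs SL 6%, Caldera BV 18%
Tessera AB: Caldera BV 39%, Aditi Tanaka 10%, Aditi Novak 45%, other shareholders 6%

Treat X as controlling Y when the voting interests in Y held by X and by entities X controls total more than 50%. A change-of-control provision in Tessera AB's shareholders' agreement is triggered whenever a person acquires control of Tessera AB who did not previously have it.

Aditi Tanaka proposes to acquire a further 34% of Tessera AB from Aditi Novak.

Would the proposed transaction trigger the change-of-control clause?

Yes

The purchase adds only to Aditi Tanaka's holdings (Aditi Novak's stake shrinks), so Aditi Tanaka is the only person who could newly come to control Tessera.
Aditi Tanaka holds 75% of Vantage, so Aditi Tanaka controls Vantage.
Aditi Tanaka holds 75% of Caldera, so Aditi Tanaka controls Caldera.
Vantage and Caldera together hold 47% + 20% = 67% of Vireo, so Aditi Tanaka controls Vireo.
Vantage holds 67% of Kestrel, so Aditi Tanaka controls Kestrel.
Vireo holds 80% of Palisade, so Aditi Tanaka controls Palisade.
Kestrel and Vireo together hold 7% + 93% = 100% of Larkspur, so Aditi Tanaka controls Larkspur.
In Tessera, Aditi Tanaka's side holds only 39% + 10% = 49%, not > 50%.
So before the transaction, Aditi Tanaka does not control Tessera.
After the purchase, Aditi Tanaka's direct stake in Tessera rises to 10% + 34% = 44%, and Aditi Novak's stake falls to 11%.
Caldera and Aditi Tanaka together hold 39% + 44% = 83% of Tessera, so Aditi Tanaka controls Tessera.
Aditi Tanaka did not control Tessera before and does after, so the clause is triggered.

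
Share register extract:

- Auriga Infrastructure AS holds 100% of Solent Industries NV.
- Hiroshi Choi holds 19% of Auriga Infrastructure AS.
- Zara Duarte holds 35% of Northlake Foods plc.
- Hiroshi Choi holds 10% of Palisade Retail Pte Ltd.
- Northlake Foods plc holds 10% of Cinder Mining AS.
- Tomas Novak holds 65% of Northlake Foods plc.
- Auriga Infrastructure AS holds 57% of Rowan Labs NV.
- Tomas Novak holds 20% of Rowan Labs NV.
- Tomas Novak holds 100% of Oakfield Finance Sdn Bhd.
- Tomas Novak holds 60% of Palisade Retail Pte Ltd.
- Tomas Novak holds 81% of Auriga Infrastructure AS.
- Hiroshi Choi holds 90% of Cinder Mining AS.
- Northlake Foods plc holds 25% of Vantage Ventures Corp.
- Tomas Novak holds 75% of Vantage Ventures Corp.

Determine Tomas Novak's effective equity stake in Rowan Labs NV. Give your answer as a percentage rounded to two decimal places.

Tomas reaches Rowan along 2 paths.
Direct stake: 20% = 20%.
Via Auriga: 81% × 57% = 46.17%.
Total: 20% + 46.17% = 66.17%.

66.17%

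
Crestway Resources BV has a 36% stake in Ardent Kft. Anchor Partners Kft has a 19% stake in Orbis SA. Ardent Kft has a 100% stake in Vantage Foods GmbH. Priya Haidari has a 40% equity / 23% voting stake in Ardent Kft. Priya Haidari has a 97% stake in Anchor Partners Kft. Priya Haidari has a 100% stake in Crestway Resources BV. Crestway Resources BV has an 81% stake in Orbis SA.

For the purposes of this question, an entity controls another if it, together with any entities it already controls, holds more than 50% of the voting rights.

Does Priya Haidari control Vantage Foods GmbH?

Yes

Priya holds 100% of Crestway, so Priya controls Crestway.
Priya and Crestway together hold 23% + 36% = 59% of Ardent, so Priya controls Ardent.
Ardent holds 100% of Vantage, so Priya controls Vantage.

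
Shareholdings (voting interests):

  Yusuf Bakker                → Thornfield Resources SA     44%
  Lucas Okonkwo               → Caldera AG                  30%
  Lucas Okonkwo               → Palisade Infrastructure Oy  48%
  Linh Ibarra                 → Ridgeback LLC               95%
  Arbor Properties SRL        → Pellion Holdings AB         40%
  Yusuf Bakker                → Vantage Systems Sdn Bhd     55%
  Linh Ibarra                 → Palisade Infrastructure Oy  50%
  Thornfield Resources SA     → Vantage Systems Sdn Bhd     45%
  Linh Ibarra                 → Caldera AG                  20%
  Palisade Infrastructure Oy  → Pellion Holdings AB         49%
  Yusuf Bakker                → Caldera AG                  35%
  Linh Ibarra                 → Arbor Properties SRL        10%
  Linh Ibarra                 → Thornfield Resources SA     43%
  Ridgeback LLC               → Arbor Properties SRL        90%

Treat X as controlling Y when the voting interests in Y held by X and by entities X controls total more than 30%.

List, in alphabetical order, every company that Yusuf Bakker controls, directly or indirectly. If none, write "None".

Yusuf holds 35% of Caldera, so Yusuf controls Caldera.
Yusuf holds 44% of Thornfield, so Yusuf controls Thornfield.
Thornfield and Yusuf together hold 45% + 55% = 100% of Vantage, so Yusuf controls Vantage.
No other company's threshold is met.

Caldera AG, Thornfield Resources SA, Vantage Systems Sdn Bhd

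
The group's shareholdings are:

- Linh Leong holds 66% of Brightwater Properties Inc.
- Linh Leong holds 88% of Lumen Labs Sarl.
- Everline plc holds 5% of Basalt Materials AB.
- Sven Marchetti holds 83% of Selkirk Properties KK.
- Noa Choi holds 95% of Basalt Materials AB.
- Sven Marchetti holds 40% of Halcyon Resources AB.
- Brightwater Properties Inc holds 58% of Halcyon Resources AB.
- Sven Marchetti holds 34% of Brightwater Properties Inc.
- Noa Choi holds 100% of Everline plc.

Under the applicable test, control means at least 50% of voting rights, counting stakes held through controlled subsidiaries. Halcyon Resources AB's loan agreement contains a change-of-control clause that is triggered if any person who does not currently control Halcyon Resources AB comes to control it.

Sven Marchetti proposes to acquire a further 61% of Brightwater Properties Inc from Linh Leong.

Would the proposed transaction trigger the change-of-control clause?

The purchase adds only to Sven's holdings (Linh's stake shrinks), so Sven is the only person who could newly come to control Halcyon.
Sven holds 83% of Selkirk, so Sven controls Selkirk.
In Halcyon, Sven's side holds only 40%, not ≥ 50%.
So before the transaction, Sven does not control Halcyon.
After the purchase, Sven's direct stake in Brightwater rises to 34% + 61% = 95%, and Linh's stake falls to 5%.
Sven holds 95% of Brightwater, so Sven controls Brightwater.
Brightwater and Sven together hold 58% + 40% = 98% of Halcyon, so Sven controls Halcyon.
Sven did not control Halcyon before and does after, so the clause is triggered.

Yes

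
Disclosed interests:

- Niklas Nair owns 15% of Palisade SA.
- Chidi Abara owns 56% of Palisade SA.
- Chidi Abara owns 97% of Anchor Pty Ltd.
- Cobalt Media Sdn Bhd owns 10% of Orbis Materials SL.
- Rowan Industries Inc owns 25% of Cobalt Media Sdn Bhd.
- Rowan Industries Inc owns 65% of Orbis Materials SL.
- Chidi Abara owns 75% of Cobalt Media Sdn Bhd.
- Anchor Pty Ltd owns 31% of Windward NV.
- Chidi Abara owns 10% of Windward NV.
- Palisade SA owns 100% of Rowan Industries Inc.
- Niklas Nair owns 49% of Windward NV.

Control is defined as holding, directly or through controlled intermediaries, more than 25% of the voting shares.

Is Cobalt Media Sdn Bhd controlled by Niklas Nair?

No

Niklas holds 49% of Windward, so Niklas controls Windward.
Neither Niklas nor any entity Niklas controls holds any voting interest in Cobalt.
So Niklas does not control Cobalt.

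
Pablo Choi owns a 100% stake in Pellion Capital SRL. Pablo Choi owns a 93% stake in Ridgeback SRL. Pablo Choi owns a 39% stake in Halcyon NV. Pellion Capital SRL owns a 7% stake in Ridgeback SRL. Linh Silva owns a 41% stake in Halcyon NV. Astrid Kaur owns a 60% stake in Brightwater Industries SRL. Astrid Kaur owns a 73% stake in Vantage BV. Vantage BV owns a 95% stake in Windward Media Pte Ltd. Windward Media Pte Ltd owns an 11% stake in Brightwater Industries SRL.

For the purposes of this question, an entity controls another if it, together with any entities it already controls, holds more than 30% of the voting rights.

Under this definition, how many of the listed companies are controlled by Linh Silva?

Linh holds 41% of Halcyon, so Linh controls Halcyon.
No other company's threshold is met.
Linh controls 1 company.

1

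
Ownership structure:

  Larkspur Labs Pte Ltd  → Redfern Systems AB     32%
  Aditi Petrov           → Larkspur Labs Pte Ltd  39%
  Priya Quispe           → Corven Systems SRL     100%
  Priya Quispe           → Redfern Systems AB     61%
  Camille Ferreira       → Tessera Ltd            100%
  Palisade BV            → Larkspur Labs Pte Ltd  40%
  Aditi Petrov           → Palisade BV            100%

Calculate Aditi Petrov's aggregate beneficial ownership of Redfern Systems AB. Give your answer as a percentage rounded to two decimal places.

25.28%

Aditi reaches Redfern along 2 paths.
Via Palisade → Larkspur: 100% × 40% × 32% = 12.8%.
Via Larkspur: 39% × 32% = 12.48%.
Total: 12.8% + 12.48% = 25.28%.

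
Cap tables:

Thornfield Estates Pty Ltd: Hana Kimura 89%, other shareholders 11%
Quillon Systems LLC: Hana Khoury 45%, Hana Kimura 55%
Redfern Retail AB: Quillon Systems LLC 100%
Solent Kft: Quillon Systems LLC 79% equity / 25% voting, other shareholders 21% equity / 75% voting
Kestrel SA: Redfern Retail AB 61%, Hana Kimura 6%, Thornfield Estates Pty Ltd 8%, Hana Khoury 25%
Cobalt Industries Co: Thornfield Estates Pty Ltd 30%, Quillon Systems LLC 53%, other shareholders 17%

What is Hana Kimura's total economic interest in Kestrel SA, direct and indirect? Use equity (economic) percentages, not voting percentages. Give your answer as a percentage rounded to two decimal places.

Hana Kimura reaches Kestrel along 3 paths.
Via Quillon → Redfern: 55% × 100% × 61% = 33.55%.
Direct stake: 6% = 6%.
Via Thornfield: 89% × 8% = 7.12%.
Total: 33.55% + 6% + 7.12% = 46.67%.

46.67%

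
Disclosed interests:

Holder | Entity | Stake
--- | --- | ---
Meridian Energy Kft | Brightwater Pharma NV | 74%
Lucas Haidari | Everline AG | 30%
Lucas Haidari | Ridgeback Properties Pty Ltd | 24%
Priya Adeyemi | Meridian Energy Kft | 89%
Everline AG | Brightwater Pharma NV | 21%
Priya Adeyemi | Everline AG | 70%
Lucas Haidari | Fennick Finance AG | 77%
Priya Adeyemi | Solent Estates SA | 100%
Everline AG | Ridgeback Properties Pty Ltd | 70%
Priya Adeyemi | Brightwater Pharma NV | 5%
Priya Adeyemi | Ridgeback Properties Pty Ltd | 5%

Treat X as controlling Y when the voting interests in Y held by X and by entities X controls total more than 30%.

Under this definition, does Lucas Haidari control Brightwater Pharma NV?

Lucas holds 77% of Fennick, so Lucas controls Fennick.
Neither Lucas nor any entity Lucas controls holds any voting interest in Brightwater.
So Lucas does not control Brightwater.

No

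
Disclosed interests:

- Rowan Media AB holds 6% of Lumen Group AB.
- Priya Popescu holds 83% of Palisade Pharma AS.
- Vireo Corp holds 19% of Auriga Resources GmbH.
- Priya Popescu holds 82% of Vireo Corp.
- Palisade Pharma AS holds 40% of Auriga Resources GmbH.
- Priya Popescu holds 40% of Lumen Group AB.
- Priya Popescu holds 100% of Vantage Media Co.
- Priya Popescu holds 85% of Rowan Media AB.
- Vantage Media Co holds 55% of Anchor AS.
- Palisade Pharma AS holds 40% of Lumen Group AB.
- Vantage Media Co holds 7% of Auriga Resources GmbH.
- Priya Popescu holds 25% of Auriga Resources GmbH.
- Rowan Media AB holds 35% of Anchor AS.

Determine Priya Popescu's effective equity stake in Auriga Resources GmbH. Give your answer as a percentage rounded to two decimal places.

Priya reaches Auriga along 4 paths.
Direct stake: 25% = 25%.
Via Palisade: 83% × 40% = 33.2%.
Via Vireo: 82% × 19% = 15.58%.
Via Vantage: 100% × 7% = 7%.
Total: 25% + 33.2% + 15.58% + 7% = 80.78%.

80.78%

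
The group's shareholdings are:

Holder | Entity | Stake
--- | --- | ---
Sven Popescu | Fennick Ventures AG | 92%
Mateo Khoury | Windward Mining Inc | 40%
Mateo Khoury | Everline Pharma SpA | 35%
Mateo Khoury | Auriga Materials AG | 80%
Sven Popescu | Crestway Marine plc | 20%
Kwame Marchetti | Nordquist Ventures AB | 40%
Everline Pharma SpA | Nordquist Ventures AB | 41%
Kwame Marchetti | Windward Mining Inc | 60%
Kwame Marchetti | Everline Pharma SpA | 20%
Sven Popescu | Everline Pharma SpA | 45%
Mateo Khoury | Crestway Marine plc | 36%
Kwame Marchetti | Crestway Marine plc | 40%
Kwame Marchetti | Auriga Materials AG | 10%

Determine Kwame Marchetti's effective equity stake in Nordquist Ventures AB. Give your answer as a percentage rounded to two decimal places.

Kwame reaches Nordquist along 2 paths.
Via Everline: 20% × 41% = 8.2%.
Direct stake: 40% = 40%.
Total: 8.2% + 40% = 48.2%.
Rounded: 48.20%.

48.20%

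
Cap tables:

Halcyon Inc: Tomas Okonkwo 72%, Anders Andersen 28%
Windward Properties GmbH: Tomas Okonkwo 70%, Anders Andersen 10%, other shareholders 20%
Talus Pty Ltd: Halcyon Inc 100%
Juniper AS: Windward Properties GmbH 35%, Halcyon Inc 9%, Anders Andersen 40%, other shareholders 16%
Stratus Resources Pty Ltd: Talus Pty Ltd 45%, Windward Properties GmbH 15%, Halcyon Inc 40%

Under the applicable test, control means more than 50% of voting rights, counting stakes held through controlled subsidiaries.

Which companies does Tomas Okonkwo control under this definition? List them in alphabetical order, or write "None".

Halcyon Inc, Stratus Resources Pty Ltd, Talus Pty Ltd, Windward Properties GmbH

Tomas holds 72% of Halcyon, so Tomas controls Halcyon.
Tomas holds 70% of Windward, so Tomas controls Windward.
Halcyon holds 100% of Talus, so Tomas controls Talus.
Talus and Windward and Halcyon together hold 45% + 15% + 40% = 100% of Stratus, so Tomas controls Stratus.
No other company's threshold is met.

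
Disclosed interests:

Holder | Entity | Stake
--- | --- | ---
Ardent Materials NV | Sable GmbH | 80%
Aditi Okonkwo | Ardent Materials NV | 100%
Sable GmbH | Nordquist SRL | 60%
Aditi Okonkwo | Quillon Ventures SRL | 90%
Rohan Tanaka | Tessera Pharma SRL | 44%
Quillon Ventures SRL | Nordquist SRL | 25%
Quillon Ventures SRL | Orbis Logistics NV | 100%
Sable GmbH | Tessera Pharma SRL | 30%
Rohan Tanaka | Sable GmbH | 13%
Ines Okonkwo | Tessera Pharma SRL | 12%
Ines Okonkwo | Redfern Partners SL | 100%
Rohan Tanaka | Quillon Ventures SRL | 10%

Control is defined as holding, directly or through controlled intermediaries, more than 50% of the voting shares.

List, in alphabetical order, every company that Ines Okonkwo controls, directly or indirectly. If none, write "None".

Ines holds 100% of Redfern, so Ines controls Redfern.
No other company's threshold is met.

Redfern Partners SL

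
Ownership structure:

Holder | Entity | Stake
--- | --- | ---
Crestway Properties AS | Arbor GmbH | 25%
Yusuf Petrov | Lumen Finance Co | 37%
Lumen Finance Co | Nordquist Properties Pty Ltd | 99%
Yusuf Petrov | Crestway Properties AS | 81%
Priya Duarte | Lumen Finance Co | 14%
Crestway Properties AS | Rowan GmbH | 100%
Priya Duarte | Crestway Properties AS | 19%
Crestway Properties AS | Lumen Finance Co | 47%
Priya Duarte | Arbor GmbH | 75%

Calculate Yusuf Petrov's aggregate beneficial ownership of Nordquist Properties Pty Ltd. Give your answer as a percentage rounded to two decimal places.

Yusuf reaches Nordquist along 2 paths.
Via Crestway → Lumen: 81% × 47% × 99% = 37.6893%.
Via Lumen: 37% × 99% = 36.63%.
Total: 37.6893% + 36.63% = 74.3193%.
Rounded: 74.32%.

74.32%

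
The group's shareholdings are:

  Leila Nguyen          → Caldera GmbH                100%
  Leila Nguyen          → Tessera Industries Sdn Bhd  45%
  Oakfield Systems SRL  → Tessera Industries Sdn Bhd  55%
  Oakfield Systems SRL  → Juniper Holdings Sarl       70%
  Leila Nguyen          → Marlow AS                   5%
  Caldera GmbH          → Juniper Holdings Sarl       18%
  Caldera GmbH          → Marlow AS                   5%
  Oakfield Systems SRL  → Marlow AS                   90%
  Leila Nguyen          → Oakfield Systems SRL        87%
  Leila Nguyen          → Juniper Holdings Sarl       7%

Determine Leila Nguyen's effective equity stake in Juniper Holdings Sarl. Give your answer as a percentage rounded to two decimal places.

Leila reaches Juniper along 3 paths.
Via Caldera: 100% × 18% = 18%.
Via Oakfield: 87% × 70% = 60.9%.
Direct stake: 7% = 7%.
Total: 18% + 60.9% + 7% = 85.9%.
Rounded: 85.90%.

85.90%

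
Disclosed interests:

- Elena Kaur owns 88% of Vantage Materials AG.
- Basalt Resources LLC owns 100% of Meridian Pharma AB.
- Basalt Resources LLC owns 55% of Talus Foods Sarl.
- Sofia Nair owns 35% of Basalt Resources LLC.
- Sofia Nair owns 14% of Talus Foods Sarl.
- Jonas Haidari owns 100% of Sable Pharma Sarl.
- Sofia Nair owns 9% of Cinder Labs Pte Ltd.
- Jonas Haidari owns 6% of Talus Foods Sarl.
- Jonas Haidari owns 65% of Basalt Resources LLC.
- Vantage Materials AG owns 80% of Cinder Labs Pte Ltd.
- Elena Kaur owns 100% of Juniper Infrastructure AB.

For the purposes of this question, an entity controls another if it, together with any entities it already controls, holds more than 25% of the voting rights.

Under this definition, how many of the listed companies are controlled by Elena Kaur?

Elena holds 100% of Juniper, so Elena controls Juniper.
Elena holds 88% of Vantage, so Elena controls Vantage.
Vantage holds 80% of Cinder, so Elena controls Cinder.
No other company's threshold is met.
Elena controls 3 companies.

3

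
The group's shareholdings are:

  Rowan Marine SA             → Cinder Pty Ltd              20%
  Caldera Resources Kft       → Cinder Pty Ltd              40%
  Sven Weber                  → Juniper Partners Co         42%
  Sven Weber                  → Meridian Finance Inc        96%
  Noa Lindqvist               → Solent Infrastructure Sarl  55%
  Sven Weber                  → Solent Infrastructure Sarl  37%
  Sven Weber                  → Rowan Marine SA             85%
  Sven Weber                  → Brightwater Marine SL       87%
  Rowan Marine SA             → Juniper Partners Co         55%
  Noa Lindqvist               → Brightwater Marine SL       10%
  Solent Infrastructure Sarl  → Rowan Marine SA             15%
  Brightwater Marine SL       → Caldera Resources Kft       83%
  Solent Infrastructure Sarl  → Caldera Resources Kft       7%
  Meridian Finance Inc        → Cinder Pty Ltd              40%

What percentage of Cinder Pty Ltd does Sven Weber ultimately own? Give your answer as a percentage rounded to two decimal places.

86.43%

Sven reaches Cinder along 5 paths.
Via Meridian: 96% × 40% = 38.4%.
Via Rowan: 85% × 20% = 17%.
Via Solent → Rowan: 37% × 15% × 20% = 1.11%.
Via Brightwater → Caldera: 87% × 83% × 40% = 28.884%.
Via Solent → Caldera: 37% × 7% × 40% = 1.036%.
Total: 38.4% + 17% + 1.11% + 28.884% + 1.036% = 86.43%.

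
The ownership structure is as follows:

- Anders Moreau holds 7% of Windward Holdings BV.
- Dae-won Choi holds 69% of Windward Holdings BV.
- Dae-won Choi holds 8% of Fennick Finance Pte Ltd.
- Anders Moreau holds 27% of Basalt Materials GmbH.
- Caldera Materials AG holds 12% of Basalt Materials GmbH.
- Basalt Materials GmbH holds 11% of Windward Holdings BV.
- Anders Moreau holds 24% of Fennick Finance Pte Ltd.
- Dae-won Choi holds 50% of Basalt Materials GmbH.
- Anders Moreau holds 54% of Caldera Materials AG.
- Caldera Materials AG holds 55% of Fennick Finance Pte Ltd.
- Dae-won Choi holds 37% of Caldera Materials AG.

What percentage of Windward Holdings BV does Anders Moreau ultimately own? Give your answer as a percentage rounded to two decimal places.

10.68%

Anders reaches Windward along 3 paths.
Direct stake: 7% = 7%.
Via Caldera → Basalt: 54% × 12% × 11% = 0.7128%.
Via Basalt: 27% × 11% = 2.97%.
Total: 7% + 0.7128% + 2.97% = 10.6828%.
Rounded: 10.68%.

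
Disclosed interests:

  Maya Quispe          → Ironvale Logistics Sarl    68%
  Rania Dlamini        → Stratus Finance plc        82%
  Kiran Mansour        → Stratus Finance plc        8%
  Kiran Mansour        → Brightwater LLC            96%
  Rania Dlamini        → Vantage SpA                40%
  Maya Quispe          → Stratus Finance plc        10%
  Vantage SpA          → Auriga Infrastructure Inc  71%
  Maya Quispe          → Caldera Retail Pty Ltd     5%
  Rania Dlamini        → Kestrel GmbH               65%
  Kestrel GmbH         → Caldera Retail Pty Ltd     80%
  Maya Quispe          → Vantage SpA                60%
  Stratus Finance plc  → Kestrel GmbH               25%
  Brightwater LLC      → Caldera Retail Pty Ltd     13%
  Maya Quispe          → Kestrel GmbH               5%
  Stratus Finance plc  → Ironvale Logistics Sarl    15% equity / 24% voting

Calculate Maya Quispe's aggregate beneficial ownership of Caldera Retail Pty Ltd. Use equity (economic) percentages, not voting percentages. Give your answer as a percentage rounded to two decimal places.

Maya reaches Caldera along 3 paths.
Direct stake: 5% = 5%.
Via Stratus → Kestrel: 10% × 25% × 80% = 2%.
Via Kestrel: 5% × 80% = 4%.
Total: 5% + 2% + 4% = 11%.
Rounded: 11.00%.

11.00%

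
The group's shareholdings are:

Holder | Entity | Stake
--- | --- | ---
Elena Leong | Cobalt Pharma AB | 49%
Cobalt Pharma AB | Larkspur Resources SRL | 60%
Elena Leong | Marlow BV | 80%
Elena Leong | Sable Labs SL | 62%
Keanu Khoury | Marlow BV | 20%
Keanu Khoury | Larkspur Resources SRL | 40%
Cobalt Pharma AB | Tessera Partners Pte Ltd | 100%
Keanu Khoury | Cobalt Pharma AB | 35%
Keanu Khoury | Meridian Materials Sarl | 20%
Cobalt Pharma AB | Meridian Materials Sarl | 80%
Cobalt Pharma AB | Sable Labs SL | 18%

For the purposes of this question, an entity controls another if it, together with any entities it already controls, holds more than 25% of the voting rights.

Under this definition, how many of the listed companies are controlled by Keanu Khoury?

Keanu holds 35% of Cobalt, so Keanu controls Cobalt.
Keanu and Cobalt together hold 20% + 80% = 100% of Meridian, so Keanu controls Meridian.
Cobalt holds 100% of Tessera, so Keanu controls Tessera.
Cobalt and Keanu together hold 60% + 40% = 100% of Larkspur, so Keanu controls Larkspur.
No other company's threshold is met.
Keanu controls 4 companies.

4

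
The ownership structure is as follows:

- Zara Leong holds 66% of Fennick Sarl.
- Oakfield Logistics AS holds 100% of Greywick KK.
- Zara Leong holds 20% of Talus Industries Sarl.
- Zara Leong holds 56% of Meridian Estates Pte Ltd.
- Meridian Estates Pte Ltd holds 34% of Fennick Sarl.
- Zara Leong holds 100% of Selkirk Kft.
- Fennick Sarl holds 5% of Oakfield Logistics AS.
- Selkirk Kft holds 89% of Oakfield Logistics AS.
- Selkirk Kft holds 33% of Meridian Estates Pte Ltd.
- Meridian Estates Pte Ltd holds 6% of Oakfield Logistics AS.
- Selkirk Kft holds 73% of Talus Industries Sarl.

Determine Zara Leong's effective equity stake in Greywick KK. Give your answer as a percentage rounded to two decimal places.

Zara reaches Greywick along 6 paths.
Via Meridian → Fennick → Oakfield: 56% × 34% × 5% × 100% = 0.952%.
Via Selkirk → Meridian → Fennick → Oakfield: 100% × 33% × 34% × 5% × 100% = 0.561%.
Via Fennick → Oakfield: 66% × 5% × 100% = 3.3%.
Via Meridian → Oakfield: 56% × 6% × 100% = 3.36%.
Via Selkirk → Meridian → Oakfield: 100% × 33% × 6% × 100% = 1.98%.
Via Selkirk → Oakfield: 100% × 89% × 100% = 89%.
Total: 0.952% + 0.561% + 3.3% + 3.36% + 1.98% + 89% = 99.153%.
Rounded: 99.15%.

99.15%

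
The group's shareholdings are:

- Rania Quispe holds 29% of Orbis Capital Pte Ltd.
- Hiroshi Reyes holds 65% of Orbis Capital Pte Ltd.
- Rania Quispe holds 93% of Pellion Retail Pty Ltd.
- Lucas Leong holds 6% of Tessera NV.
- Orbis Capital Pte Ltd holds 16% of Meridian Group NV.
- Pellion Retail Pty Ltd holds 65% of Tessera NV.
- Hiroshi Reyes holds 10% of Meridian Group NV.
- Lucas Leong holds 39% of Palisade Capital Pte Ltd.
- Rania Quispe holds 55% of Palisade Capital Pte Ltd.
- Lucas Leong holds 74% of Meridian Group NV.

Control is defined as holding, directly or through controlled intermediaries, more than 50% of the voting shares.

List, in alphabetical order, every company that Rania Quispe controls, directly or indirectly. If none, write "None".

Rania holds 55% of Palisade, so Rania controls Palisade.
Rania holds 93% of Pellion, so Rania controls Pellion.
Pellion holds 65% of Tessera, so Rania controls Tessera.
No other company's threshold is met.

Palisade Capital Pte Ltd, Pellion Retail Pty Ltd, Tessera NV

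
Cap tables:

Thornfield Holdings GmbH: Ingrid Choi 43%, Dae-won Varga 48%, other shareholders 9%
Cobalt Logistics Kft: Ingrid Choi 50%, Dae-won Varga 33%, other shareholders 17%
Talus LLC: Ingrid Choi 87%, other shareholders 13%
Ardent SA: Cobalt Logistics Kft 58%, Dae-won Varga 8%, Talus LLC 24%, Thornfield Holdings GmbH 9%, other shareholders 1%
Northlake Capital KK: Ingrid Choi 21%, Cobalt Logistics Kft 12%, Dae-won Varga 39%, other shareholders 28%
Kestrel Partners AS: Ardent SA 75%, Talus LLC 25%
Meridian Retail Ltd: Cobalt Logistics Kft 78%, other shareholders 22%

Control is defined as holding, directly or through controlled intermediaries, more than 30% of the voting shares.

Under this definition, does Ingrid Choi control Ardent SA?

Yes

Ingrid holds 43% of Thornfield, so Ingrid controls Thornfield.
Ingrid holds 50% of Cobalt, so Ingrid controls Cobalt.
Ingrid holds 87% of Talus, so Ingrid controls Talus.
Cobalt and Talus and Thornfield together hold 58% + 24% + 9% = 91% of Ardent, so Ingrid controls Ardent.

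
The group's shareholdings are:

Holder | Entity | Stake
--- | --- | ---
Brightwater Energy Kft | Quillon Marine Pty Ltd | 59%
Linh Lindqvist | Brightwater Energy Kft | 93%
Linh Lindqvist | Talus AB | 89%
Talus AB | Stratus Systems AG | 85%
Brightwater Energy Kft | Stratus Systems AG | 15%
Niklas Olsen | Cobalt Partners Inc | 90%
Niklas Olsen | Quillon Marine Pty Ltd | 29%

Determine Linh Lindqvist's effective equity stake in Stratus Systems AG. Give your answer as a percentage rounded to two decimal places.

89.60%

Linh reaches Stratus along 2 paths.
Via Brightwater: 93% × 15% = 13.95%.
Via Talus: 89% × 85% = 75.65%.
Total: 13.95% + 75.65% = 89.6%.
Rounded: 89.60%.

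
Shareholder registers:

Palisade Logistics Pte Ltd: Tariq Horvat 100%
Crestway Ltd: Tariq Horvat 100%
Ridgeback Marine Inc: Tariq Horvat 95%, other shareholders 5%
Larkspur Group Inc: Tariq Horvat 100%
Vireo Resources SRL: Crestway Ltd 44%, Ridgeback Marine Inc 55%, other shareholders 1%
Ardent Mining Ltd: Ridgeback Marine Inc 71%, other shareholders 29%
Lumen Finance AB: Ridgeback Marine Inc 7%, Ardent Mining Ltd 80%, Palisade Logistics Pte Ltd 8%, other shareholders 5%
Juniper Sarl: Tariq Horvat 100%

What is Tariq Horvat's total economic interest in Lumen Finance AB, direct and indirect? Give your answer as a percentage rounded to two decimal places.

68.61%

Tariq reaches Lumen along 3 paths.
Via Ridgeback: 95% × 7% = 6.65%.
Via Ridgeback → Ardent: 95% × 71% × 80% = 53.96%.
Via Palisade: 100% × 8% = 8%.
Total: 6.65% + 53.96% + 8% = 68.61%.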